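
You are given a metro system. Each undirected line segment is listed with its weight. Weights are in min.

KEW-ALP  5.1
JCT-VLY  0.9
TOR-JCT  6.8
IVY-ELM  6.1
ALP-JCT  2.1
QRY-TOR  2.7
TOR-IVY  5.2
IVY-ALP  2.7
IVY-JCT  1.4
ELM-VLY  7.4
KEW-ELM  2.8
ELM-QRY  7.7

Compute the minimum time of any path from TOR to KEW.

13 min

Candidate routes:
TOR–IVY–JCT–ALP–KEW: 5.2+1.4+2.1+5.1 = 13.8
TOR–IVY–ALP–KEW: 5.2+2.7+5.1 = 13
TOR–QRY–ELM–KEW: 2.7+7.7+2.8 = 13.2
The minimum is 13 min via TOR–IVY–ALP–KEW.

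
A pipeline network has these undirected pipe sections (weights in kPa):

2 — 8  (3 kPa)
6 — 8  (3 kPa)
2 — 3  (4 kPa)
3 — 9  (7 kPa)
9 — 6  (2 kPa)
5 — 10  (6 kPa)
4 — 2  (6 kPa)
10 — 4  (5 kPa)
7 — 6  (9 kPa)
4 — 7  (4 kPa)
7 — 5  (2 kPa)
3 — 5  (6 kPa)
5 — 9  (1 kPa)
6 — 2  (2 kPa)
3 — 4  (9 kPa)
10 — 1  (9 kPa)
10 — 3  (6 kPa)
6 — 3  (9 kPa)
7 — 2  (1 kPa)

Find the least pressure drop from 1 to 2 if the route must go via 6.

20 kPa

Shortest 1→6: 1 → 10 → 5 → 9 → 6 = 18
Shortest 6→2: 6 → 2 = 2
Total via 6: 18 + 2 = 20 kPa.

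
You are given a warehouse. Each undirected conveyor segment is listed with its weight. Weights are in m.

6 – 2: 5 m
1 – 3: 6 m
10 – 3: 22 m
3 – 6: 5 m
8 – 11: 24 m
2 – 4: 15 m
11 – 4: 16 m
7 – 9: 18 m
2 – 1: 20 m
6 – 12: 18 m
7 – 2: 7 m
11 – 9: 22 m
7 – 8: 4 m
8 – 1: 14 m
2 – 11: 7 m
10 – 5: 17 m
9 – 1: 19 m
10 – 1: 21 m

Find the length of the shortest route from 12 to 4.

38 m

Shortest distances from 12:
12: 0
6: 18  (via 12)
2: 23  (via 6)
3: 23  (via 6)
1: 29  (via 3)
7: 30  (via 2)
11: 30  (via 2)
8: 34  (via 7)
4: 38  (via 2)
Shortest route: 12–6–2–4 = 38 m.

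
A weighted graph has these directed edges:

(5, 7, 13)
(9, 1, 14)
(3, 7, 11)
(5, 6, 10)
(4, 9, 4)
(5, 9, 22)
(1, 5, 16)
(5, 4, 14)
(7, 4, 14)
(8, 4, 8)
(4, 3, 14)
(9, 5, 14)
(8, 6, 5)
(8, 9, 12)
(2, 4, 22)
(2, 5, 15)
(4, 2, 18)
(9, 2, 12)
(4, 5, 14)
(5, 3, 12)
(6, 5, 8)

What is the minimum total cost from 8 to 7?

26

Shortest distances from 8:
8: 0
6: 5  (via 8)
4: 8  (via 8)
9: 12  (via 8)
5: 13  (via 6)
3: 22  (via 4)
2: 24  (via 9)
1: 26  (via 9)
7: 26  (via 5)
Shortest route: 8 → 6 → 5 → 7 = 26.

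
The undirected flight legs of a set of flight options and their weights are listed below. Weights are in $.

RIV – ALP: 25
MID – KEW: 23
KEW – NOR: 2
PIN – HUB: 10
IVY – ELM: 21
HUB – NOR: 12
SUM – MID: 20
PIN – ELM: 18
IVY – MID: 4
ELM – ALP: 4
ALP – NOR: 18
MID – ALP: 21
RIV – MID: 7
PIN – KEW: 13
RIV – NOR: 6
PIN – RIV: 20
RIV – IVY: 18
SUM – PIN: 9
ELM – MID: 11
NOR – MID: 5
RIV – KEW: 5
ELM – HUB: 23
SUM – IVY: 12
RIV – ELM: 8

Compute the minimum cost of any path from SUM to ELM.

Compare a few routes:
SUM - PIN - ELM: 9+18 = 27
SUM - IVY - MID - RIV - ELM: 12+4+7+8 = 31
The minimum is $27 via SUM - PIN - ELM.

$27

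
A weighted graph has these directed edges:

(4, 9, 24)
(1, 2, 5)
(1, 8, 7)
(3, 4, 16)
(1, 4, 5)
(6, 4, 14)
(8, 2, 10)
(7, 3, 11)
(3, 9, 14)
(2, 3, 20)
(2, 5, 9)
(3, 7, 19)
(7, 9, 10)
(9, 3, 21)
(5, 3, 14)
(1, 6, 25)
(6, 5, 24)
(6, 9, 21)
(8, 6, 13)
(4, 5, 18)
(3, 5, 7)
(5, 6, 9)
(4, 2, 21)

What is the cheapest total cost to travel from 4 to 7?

Settle nodes by increasing distance from 4:
4: 0
5: 18  (via 4)
2: 21  (via 4)
9: 24  (via 4)
6: 27  (via 5)
3: 32  (via 5)
7: 51  (via 3)
Shortest route: 4–5–3–7 = 51.

51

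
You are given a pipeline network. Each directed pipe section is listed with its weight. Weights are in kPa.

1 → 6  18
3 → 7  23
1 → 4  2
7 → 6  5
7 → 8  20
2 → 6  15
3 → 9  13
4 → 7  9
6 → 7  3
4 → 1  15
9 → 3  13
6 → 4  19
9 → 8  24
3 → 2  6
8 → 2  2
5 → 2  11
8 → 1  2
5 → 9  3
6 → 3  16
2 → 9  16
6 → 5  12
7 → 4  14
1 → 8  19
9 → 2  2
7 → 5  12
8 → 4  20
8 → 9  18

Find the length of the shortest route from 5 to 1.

Running Dijkstra from 5:
5: 0
9: 3  (via 5)
2: 5  (via 9)
3: 16  (via 9)
6: 20  (via 2)
7: 23  (via 6)
8: 27  (via 9)
1: 29  (via 8)
Shortest route: 5 → 9 → 8 → 1 = 29 kPa.

29 kPa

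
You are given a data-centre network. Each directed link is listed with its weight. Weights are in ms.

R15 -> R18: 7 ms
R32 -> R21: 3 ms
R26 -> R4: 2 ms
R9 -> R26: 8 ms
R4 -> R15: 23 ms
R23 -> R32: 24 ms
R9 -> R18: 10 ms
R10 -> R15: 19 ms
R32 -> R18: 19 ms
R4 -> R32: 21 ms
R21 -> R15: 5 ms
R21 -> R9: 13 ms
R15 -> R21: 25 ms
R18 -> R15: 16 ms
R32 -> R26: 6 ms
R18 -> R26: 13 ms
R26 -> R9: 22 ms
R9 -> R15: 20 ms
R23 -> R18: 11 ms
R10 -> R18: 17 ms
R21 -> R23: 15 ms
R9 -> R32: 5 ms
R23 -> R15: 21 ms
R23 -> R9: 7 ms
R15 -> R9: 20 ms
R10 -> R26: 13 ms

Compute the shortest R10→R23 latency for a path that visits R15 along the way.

Best R10 to R15: R10 → R15 costing 19
Best R15 to R23: R15 → R21 → R23 costing 40
Total via R15: 19 + 40 = 59 ms.

59 ms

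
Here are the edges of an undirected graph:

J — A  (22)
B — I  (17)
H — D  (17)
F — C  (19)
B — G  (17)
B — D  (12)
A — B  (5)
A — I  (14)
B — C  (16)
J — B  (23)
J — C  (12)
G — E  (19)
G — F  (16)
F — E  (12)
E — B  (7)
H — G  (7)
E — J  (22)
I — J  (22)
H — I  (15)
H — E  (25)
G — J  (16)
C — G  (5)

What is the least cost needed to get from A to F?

24

Running Dijkstra from A:
A: 0
B: 5  (via A)
E: 12  (via B)
I: 14  (via A)
D: 17  (via B)
C: 21  (via B)
G: 22  (via B)
J: 22  (via A)
F: 24  (via E)
Shortest route: A–B–E–F = 24.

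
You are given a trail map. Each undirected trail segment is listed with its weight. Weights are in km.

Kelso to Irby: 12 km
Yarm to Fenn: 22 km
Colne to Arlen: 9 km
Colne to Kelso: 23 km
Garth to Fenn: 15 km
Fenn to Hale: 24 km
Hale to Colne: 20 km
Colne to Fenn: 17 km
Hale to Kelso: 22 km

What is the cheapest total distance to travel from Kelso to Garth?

Settle nodes by increasing distance from Kelso:
Kelso: 0
Irby: 12  (via Kelso)
Hale: 22  (via Kelso)
Colne: 23  (via Kelso)
Arlen: 32  (via Colne)
Fenn: 40  (via Colne)
Garth: 55  (via Fenn)
Shortest route: Kelso–Colne–Fenn–Garth = 55 km.

55 km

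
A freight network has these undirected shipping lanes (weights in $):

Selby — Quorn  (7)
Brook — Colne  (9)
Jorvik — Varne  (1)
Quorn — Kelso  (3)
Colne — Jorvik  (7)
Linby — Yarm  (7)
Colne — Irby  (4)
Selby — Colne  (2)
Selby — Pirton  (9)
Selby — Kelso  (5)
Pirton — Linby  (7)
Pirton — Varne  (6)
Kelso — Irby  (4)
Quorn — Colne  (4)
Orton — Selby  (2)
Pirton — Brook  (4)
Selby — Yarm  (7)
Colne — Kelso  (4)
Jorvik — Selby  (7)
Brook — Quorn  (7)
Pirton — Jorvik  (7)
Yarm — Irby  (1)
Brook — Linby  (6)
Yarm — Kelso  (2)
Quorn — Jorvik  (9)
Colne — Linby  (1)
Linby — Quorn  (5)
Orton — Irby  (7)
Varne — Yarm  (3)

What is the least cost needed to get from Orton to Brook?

Enumerating some paths:
Orton - Selby - Colne - Linby - Brook: 2+2+1+6 = 11
Orton - Selby - Colne - Brook: 2+2+9 = 13
Cheapest is Orton - Selby - Colne - Linby - Brook at $11.

$11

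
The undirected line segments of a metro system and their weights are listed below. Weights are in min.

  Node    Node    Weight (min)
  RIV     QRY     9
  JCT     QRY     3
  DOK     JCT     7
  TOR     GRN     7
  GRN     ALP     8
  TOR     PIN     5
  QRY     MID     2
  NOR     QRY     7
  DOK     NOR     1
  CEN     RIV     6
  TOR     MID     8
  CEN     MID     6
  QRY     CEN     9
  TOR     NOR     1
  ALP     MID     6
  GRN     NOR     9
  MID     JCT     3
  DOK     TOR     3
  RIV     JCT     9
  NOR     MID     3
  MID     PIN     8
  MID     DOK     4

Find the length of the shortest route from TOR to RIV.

Running Dijkstra from TOR:
TOR: 0
NOR: 1  (via TOR)
DOK: 2  (via NOR)
MID: 4  (via NOR)
PIN: 5  (via TOR)
QRY: 6  (via MID)
GRN: 7  (via TOR)
JCT: 7  (via MID)
ALP: 10  (via MID)
CEN: 10  (via MID)
RIV: 15  (via QRY)
Shortest route: TOR → NOR → MID → QRY → RIV = 15 min.

15 min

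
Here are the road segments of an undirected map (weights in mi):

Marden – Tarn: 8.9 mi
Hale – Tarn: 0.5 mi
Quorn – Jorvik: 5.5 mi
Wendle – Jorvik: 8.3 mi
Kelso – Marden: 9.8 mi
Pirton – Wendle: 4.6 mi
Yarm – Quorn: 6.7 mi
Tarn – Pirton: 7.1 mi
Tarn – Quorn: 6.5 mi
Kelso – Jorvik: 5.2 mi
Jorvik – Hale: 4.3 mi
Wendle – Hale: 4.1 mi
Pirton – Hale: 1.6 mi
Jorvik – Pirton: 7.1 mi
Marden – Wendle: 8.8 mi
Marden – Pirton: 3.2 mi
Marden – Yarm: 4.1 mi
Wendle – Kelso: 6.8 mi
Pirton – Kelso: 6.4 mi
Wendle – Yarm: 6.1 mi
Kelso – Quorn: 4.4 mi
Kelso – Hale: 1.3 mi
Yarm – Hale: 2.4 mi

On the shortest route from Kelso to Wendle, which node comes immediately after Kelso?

Hale

Compare a few routes:
Kelso - Hale - Pirton - Wendle: 1.3+1.6+4.6 = 7.5
Kelso - Wendle: 6.8 = 6.8
Kelso - Hale - Wendle: 1.3+4.1 = 5.4
Kelso - Hale - Yarm - Wendle: 1.3+2.4+6.1 = 9.8
Cheapest is Kelso - Hale - Wendle at 5.4 mi.
So from Kelso the first move is to Hale.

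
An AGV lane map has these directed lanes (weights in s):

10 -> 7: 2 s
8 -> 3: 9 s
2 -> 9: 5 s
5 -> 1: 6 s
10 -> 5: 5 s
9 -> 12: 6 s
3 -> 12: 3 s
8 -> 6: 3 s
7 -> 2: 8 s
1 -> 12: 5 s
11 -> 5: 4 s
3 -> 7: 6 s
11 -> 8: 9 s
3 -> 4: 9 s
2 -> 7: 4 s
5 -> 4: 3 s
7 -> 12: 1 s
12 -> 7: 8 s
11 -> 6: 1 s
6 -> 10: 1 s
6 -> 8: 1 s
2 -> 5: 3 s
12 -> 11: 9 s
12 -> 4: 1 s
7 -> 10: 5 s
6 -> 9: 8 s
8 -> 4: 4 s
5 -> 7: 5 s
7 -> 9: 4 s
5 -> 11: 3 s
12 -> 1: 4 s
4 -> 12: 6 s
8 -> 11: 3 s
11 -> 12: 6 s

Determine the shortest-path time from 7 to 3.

21 s

Candidate routes:
7 - 2 - 5 - 11 - 6 - 8 - 3: 8+3+3+1+1+9 = 25
7 - 12 - 11 - 6 - 8 - 3: 1+9+1+1+9 = 21
7 - 10 - 5 - 11 - 6 - 8 - 3: 5+5+3+1+1+9 = 24
Cheapest is 7 - 12 - 11 - 6 - 8 - 3 at 21 s.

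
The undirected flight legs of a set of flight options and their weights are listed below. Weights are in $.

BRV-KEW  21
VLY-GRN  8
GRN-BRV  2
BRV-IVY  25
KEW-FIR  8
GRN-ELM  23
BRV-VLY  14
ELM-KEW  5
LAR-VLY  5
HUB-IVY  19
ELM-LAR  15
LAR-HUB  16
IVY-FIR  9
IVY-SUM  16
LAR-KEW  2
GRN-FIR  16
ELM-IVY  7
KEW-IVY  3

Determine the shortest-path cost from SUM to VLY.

Enumerating some paths:
SUM–IVY–ELM–KEW–LAR–VLY: 16+7+5+2+5 = 35
SUM–IVY–KEW–LAR–VLY: 16+3+2+5 = 26
SUM–IVY–ELM–LAR–VLY: 16+7+15+5 = 43
SUM–IVY–FIR–KEW–LAR–VLY: 16+9+8+2+5 = 40
The minimum is $26 via SUM–IVY–KEW–LAR–VLY.

$26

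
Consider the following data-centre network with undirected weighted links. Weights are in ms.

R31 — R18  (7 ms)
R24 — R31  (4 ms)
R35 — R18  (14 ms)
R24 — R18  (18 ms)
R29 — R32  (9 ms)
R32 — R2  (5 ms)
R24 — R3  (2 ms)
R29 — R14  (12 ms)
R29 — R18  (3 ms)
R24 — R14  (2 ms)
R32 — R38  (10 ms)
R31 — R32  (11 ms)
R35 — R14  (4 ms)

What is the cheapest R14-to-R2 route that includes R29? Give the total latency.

26 ms

Shortest R14→R29: R14–R29 = 12
Best R29 to R2: R29–R32–R2 costing 14
Total via R29: 12 + 14 = 26 ms.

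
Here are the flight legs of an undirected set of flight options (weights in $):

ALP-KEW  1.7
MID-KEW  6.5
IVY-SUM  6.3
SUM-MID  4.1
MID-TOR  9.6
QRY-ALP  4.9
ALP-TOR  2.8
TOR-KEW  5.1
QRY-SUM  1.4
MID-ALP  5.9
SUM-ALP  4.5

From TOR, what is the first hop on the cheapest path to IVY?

Enumerating some paths:
TOR → ALP → SUM → IVY: 2.8+4.5+6.3 = 13.6
TOR → ALP → QRY → SUM → IVY: 2.8+4.9+1.4+6.3 = 15.4
The minimum is $13.6 via TOR → ALP → SUM → IVY.
So from TOR the first move is to ALP.

ALP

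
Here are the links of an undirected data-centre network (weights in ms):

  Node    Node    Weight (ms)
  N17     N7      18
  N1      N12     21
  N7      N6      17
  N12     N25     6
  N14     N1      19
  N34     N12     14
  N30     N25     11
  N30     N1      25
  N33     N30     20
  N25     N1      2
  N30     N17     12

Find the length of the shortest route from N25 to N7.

41 ms

Shortest distances from N25:
N25: 0
N1: 2  (via N25)
N12: 6  (via N25)
N30: 11  (via N25)
N34: 20  (via N12)
N14: 21  (via N1)
N17: 23  (via N30)
N33: 31  (via N30)
N7: 41  (via N17)
Shortest route: N25–N30–N17–N7 = 41 ms.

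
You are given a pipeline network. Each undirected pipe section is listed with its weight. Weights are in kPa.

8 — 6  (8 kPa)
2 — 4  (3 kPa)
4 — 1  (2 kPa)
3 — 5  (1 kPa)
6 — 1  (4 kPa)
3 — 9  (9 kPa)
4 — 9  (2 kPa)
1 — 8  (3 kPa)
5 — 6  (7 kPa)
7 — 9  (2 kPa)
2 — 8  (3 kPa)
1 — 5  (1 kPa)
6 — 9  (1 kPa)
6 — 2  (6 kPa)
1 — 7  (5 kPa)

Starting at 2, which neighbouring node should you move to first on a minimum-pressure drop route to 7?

Candidate routes:
2–4–1–7: 3+2+5 = 10
2–8–1–7: 3+3+5 = 11
2–6–9–7: 6+1+2 = 9
2–4–9–7: 3+2+2 = 7
Cheapest is 2–4–9–7 at 7 kPa.
So from 2 the first move is to 4.

4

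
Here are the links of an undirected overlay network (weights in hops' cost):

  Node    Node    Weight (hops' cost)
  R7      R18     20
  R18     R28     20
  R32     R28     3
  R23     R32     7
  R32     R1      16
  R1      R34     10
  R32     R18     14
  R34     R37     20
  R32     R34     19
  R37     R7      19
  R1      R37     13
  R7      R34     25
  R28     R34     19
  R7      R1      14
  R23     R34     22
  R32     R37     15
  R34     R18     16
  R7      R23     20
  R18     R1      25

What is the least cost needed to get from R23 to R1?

23 hops' cost

Settle nodes by increasing distance from R23:
R23: 0
R32: 7  (via R23)
R28: 10  (via R32)
R7: 20  (via R23)
R18: 21  (via R32)
R37: 22  (via R32)
R34: 22  (via R23)
R1: 23  (via R32)
Shortest route: R23 → R32 → R1 = 23 hops' cost.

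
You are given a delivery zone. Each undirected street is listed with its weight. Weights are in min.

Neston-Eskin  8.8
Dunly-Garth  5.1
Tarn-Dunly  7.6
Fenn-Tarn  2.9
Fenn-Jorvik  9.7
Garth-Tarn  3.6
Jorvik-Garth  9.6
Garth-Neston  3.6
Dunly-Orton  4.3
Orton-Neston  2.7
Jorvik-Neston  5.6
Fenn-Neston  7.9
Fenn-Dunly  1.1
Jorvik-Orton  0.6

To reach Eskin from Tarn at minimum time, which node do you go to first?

Candidate routes:
Tarn → Fenn → Neston → Eskin: 2.9+7.9+8.8 = 19.6
Tarn → Garth → Neston → Eskin: 3.6+3.6+8.8 = 16
Cheapest is Tarn → Garth → Neston → Eskin at 16 min.
So from Tarn the first move is to Garth.

Garth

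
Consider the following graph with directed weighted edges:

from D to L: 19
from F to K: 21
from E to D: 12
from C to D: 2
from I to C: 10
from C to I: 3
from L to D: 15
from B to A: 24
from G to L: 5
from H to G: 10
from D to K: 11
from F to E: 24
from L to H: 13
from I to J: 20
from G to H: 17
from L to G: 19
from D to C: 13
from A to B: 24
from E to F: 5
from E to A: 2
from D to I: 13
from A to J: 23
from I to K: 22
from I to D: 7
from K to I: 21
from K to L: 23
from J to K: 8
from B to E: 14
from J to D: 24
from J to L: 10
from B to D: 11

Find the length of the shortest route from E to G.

Settle nodes by increasing distance from E:
E: 0
A: 2  (via E)
F: 5  (via E)
D: 12  (via E)
K: 23  (via D)
C: 25  (via D)
I: 25  (via D)
J: 25  (via A)
B: 26  (via A)
L: 31  (via D)
H: 44  (via L)
G: 50  (via L)
Shortest route: E–D–L–G = 50.

50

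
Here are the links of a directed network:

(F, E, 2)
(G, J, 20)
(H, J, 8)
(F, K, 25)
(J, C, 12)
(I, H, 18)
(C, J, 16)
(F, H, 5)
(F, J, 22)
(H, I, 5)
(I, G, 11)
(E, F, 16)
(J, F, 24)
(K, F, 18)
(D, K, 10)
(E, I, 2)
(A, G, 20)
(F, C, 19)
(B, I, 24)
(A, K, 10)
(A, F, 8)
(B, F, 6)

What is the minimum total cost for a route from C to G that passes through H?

Best C to H: C–J–F–H costing 45
Shortest H→G: H–I–G = 16
Total via H: 45 + 16 = 61.

61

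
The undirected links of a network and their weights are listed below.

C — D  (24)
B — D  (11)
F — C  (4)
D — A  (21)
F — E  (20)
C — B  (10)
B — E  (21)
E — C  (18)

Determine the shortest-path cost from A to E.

Candidate routes:
A → D → B → C → E: 21+11+10+18 = 60
A → D → B → E: 21+11+21 = 53
A → D → C → E: 21+24+18 = 63
Cheapest is A → D → B → E at 53.

53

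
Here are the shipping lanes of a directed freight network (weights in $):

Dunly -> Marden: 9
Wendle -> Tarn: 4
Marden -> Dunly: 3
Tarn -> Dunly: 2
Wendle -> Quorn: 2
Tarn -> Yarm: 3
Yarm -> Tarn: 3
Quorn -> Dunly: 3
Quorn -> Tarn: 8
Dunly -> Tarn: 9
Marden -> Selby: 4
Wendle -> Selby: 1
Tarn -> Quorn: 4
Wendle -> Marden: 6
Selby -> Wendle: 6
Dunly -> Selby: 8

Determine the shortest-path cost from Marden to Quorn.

$12

Compare a few routes:
Marden–Dunly–Selby–Wendle–Quorn: 3+8+6+2 = 19
Marden–Selby–Wendle–Quorn: 4+6+2 = 12
Marden–Selby–Wendle–Tarn–Quorn: 4+6+4+4 = 18
Marden–Dunly–Tarn–Quorn: 3+9+4 = 16
The minimum is $12 via Marden–Selby–Wendle–Quorn.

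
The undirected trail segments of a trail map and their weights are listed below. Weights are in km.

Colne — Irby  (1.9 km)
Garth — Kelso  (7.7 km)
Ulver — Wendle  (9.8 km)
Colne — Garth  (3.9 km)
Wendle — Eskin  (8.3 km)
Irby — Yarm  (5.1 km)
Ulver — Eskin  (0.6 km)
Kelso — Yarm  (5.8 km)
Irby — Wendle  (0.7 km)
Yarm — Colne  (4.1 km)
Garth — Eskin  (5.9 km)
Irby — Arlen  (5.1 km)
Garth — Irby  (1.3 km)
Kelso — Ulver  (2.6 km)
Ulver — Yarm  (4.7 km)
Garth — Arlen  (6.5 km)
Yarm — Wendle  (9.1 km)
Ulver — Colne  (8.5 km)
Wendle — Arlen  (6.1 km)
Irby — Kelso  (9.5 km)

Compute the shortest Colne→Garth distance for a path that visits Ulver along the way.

15 km

Best Colne to Ulver: Colne → Ulver costing 8.5
Shortest Ulver→Garth: Ulver → Eskin → Garth = 6.5
Total via Ulver: 8.5 + 6.5 = 15 km.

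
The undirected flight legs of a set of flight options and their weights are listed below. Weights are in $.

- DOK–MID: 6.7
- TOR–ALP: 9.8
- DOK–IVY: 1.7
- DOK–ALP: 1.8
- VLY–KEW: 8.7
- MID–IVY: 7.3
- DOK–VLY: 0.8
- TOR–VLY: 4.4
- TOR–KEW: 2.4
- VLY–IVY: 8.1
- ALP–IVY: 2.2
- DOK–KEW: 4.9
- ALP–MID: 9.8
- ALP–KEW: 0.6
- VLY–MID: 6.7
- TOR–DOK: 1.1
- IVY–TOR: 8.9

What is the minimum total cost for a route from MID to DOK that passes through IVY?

$9

Shortest MID→IVY: MID → IVY = 7.3
Shortest IVY→DOK: IVY → DOK = 1.7
Total via IVY: 7.3 + 1.7 = $9.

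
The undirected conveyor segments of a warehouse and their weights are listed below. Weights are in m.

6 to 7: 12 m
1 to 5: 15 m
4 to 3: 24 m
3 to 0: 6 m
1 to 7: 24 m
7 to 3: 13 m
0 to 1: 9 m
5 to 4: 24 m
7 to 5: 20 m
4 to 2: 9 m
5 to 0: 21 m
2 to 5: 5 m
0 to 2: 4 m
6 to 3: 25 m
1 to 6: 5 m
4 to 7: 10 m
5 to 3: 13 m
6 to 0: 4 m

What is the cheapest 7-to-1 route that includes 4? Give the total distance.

32 m

Best 7 to 4: 7–4 costing 10
Shortest 4→1: 4–2–0–1 = 22
Total via 4: 10 + 22 = 32 m.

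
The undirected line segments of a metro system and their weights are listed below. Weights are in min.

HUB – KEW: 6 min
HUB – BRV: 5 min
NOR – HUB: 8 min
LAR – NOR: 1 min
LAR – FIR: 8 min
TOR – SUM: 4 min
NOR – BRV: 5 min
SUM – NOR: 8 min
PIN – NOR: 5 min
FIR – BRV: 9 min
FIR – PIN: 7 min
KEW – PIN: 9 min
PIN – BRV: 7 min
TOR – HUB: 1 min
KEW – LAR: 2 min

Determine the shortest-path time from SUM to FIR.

17 min

Candidate routes:
SUM → NOR → LAR → FIR: 8+1+8 = 17
SUM → TOR → HUB → BRV → FIR: 4+1+5+9 = 19
The minimum is 17 min via SUM → NOR → LAR → FIR.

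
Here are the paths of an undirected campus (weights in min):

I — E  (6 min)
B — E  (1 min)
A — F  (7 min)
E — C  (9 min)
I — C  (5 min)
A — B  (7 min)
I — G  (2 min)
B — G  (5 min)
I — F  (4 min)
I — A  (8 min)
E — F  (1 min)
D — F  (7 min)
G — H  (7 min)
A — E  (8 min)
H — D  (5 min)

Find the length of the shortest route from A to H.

Running Dijkstra from A:
A: 0
B: 7  (via A)
F: 7  (via A)
E: 8  (via A)
I: 8  (via A)
G: 10  (via I)
C: 13  (via I)
D: 14  (via F)
H: 17  (via G)
Shortest route: A–I–G–H = 17 min.

17 min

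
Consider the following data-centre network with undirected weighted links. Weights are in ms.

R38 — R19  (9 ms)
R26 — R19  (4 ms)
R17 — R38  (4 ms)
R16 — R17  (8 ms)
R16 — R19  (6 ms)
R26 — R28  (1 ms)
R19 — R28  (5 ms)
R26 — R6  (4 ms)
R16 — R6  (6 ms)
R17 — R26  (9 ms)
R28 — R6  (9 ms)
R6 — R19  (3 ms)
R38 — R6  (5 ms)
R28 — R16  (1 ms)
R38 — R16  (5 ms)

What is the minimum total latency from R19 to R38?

Running Dijkstra from R19:
R19: 0
R6: 3  (via R19)
R26: 4  (via R19)
R28: 5  (via R19)
R16: 6  (via R19)
R38: 8  (via R6)
Shortest route: R19 → R6 → R38 = 8 ms.

8 ms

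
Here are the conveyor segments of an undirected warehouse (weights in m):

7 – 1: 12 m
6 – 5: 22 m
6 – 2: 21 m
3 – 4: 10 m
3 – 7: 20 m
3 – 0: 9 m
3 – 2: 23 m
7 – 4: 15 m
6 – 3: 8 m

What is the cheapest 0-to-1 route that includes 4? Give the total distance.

46 m

Shortest 0→4: 0–3–4 = 19
Shortest 4→1: 4–7–1 = 27
Total via 4: 19 + 27 = 46 m.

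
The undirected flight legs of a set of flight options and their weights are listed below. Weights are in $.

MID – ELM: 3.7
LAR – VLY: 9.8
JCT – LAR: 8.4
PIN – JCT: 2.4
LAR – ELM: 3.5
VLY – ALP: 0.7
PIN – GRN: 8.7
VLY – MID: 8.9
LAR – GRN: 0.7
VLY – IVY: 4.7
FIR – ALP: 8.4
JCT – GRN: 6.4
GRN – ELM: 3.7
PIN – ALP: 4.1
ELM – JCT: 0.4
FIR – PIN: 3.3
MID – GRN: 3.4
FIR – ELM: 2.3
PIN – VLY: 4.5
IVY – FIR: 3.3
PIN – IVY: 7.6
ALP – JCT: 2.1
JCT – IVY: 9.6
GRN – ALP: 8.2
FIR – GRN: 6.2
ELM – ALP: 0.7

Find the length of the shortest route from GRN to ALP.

Compare a few routes:
GRN → LAR → ELM → ALP: 0.7+3.5+0.7 = 4.9
GRN → ELM → ALP: 3.7+0.7 = 4.4
Cheapest is GRN → ELM → ALP at $4.4.

$4.4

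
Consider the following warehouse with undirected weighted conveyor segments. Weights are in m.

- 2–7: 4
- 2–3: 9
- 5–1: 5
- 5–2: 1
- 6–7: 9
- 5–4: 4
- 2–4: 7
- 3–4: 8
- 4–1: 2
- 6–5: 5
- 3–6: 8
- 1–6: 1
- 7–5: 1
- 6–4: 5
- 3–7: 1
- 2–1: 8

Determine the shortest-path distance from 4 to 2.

5 m

Settle nodes by increasing distance from 4:
4: 0
1: 2  (via 4)
6: 3  (via 1)
5: 4  (via 4)
2: 5  (via 5)
Shortest route: 4–5–2 = 5 m.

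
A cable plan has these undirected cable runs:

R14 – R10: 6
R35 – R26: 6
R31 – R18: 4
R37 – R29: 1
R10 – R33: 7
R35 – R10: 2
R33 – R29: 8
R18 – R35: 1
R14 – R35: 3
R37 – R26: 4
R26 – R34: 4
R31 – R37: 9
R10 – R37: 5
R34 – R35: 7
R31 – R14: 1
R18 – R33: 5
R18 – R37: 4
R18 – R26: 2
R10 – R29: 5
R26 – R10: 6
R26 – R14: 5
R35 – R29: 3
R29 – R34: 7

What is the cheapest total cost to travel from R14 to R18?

4

Enumerating some paths:
R14 → R35 → R18: 3+1 = 4
R14 → R26 → R18: 5+2 = 7
R14 → R31 → R18: 1+4 = 5
The minimum is 4 via R14 → R35 → R18.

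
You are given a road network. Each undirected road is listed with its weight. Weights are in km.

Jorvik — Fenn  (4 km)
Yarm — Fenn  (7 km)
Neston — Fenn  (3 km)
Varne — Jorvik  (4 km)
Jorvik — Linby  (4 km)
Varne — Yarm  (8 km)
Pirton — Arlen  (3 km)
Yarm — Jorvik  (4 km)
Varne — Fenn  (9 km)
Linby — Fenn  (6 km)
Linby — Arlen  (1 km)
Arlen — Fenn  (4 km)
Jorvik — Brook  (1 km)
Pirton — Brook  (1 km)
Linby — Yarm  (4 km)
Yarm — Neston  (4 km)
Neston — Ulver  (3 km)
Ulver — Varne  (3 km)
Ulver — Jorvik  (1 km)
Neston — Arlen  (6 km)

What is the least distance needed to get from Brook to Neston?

5 km

Settle nodes by increasing distance from Brook:
Brook: 0
Pirton: 1  (via Brook)
Jorvik: 1  (via Brook)
Ulver: 2  (via Jorvik)
Arlen: 4  (via Pirton)
Yarm: 5  (via Jorvik)
Varne: 5  (via Jorvik)
Neston: 5  (via Ulver)
Shortest route: Brook → Jorvik → Ulver → Neston = 5 km.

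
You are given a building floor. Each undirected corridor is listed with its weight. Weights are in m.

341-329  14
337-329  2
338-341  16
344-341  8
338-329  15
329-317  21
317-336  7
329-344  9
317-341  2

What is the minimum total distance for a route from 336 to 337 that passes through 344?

28 m

Best 336 to 344: 336–317–341–344 costing 17
Best 344 to 337: 344–329–337 costing 11
Total via 344: 17 + 11 = 28 m.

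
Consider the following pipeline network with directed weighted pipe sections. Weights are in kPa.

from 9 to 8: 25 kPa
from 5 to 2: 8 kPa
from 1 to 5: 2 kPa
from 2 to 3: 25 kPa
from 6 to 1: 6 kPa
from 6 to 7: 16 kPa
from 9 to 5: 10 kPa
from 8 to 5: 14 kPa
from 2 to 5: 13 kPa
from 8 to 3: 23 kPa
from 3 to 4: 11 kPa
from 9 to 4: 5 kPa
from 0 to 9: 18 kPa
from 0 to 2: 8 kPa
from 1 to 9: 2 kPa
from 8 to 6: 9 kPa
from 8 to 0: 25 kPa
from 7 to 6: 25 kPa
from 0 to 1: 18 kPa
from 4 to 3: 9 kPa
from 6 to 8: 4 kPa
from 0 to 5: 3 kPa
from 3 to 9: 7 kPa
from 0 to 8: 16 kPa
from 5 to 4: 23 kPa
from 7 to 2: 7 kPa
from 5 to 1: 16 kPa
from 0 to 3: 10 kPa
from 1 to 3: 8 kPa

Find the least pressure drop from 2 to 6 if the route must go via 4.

86 kPa

Best 2 to 4: 2–5–4 costing 36
Shortest 4→6: 4–3–9–8–6 = 50
Total via 4: 36 + 50 = 86 kPa.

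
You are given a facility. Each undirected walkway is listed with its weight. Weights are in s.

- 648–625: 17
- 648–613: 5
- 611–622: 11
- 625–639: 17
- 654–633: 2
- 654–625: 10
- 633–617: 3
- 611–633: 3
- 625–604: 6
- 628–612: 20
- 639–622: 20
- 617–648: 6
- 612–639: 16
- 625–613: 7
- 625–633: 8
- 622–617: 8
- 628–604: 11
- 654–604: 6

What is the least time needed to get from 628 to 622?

30 s

Candidate routes:
628 → 604 → 654 → 633 → 617 → 622: 11+6+2+3+8 = 30
628 → 604 → 654 → 633 → 611 → 622: 11+6+2+3+11 = 33
628 → 604 → 625 → 633 → 617 → 622: 11+6+8+3+8 = 36
The minimum is 30 s via 628 → 604 → 654 → 633 → 617 → 622.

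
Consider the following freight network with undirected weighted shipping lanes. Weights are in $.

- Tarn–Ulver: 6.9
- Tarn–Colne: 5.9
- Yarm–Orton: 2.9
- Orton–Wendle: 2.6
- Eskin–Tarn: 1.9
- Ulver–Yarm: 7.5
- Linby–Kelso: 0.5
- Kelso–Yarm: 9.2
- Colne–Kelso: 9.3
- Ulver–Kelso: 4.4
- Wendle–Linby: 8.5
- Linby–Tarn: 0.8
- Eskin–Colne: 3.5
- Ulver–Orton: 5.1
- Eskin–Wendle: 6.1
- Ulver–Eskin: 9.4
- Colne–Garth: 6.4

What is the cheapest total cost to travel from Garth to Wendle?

$16

Running Dijkstra from Garth:
Garth: 0
Colne: 6.4  (via Garth)
Eskin: 9.9  (via Colne)
Tarn: 11.8  (via Eskin)
Linby: 12.6  (via Tarn)
Kelso: 13.1  (via Linby)
Wendle: 16  (via Eskin)
Shortest route: Garth–Colne–Eskin–Wendle = $16.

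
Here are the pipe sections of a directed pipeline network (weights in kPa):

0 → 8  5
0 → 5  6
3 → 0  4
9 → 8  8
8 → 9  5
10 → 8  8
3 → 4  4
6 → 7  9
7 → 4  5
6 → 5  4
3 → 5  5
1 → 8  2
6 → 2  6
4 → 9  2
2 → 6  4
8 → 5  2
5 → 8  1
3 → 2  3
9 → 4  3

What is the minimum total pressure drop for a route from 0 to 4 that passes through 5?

15 kPa

Best 0 to 5: 0–5 costing 6
Shortest 5→4: 5–8–9–4 = 9
Total via 5: 6 + 9 = 15 kPa.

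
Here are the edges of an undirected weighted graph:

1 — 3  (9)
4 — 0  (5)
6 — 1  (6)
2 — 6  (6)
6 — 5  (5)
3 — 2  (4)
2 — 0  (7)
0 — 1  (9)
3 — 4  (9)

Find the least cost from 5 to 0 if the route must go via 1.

Shortest 5→1: 5 → 6 → 1 = 11
Shortest 1→0: 1 → 0 = 9
Total via 1: 11 + 9 = 20.

20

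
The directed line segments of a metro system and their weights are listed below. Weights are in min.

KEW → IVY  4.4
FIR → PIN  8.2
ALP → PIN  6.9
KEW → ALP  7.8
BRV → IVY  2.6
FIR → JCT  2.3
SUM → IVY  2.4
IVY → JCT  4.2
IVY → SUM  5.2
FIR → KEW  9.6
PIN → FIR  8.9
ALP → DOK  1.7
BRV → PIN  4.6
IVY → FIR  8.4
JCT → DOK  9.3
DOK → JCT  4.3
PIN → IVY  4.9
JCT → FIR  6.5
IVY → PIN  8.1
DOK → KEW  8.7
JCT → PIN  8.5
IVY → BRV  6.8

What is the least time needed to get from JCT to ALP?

Settle nodes by increasing distance from JCT:
JCT: 0
FIR: 6.5  (via JCT)
PIN: 8.5  (via JCT)
DOK: 9.3  (via JCT)
IVY: 13.4  (via PIN)
KEW: 16.1  (via FIR)
SUM: 18.6  (via IVY)
BRV: 20.2  (via IVY)
ALP: 23.9  (via KEW)
Shortest route: JCT–FIR–KEW–ALP = 23.9 min.

23.9 min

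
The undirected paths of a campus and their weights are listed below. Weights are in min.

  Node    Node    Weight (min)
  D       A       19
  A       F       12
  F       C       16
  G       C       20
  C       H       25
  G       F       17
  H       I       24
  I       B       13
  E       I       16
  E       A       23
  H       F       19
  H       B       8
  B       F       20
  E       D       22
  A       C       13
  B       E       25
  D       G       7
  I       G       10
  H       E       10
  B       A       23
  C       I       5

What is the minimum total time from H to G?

31 min

Settle nodes by increasing distance from H:
H: 0
B: 8  (via H)
E: 10  (via H)
F: 19  (via H)
I: 21  (via B)
C: 25  (via H)
A: 31  (via B)
G: 31  (via I)
Shortest route: H → B → I → G = 31 min.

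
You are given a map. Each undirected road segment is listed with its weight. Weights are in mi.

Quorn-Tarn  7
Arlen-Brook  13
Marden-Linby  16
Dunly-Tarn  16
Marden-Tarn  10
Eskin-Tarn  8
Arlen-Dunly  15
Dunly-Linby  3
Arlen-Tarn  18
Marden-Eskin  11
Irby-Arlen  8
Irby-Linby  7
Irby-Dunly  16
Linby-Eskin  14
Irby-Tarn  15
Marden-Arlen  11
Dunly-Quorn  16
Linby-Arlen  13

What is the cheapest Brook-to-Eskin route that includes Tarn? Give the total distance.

39 mi

Shortest Brook→Tarn: Brook → Arlen → Tarn = 31
Best Tarn to Eskin: Tarn → Eskin costing 8
Total via Tarn: 31 + 8 = 39 mi.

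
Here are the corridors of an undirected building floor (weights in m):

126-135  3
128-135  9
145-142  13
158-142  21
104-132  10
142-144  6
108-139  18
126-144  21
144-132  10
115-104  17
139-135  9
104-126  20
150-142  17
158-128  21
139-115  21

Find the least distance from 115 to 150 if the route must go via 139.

77 m

Shortest 115→139: 115 → 139 = 21
Shortest 139→150: 139 → 135 → 126 → 144 → 142 → 150 = 56
Total via 139: 21 + 56 = 77 m.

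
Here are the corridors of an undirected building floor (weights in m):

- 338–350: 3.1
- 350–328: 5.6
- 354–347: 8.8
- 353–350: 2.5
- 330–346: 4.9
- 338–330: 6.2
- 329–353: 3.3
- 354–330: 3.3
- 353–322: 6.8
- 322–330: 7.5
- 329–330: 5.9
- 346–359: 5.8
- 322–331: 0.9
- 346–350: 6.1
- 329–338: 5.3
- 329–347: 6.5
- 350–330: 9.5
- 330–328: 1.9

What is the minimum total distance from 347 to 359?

22.8 m

Candidate routes:
347 - 329 - 330 - 346 - 359: 6.5+5.9+4.9+5.8 = 23.1
347 - 329 - 353 - 350 - 346 - 359: 6.5+3.3+2.5+6.1+5.8 = 24.2
347 - 354 - 330 - 346 - 359: 8.8+3.3+4.9+5.8 = 22.8
The minimum is 22.8 m via 347 - 354 - 330 - 346 - 359.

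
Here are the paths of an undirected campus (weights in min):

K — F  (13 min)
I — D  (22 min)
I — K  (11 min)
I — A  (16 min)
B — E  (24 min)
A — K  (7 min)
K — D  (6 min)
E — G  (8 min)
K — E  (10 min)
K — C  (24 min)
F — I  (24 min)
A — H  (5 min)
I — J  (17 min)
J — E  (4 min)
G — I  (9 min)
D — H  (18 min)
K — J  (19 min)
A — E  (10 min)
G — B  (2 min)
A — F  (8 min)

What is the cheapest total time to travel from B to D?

26 min

Enumerating some paths:
B–G–E–K–D: 2+8+10+6 = 26
B–G–I–K–D: 2+9+11+6 = 28
B–G–I–D: 2+9+22 = 33
The minimum is 26 min via B–G–E–K–D.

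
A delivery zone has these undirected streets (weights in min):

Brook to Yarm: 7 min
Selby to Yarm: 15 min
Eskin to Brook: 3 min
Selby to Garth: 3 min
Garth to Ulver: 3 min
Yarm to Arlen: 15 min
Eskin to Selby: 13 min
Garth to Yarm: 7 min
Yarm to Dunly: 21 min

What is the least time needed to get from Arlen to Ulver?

25 min

Compare a few routes:
Arlen - Yarm - Brook - Eskin - Selby - Garth - Ulver: 15+7+3+13+3+3 = 44
Arlen - Yarm - Selby - Garth - Ulver: 15+15+3+3 = 36
Arlen - Yarm - Garth - Ulver: 15+7+3 = 25
The minimum is 25 min via Arlen - Yarm - Garth - Ulver.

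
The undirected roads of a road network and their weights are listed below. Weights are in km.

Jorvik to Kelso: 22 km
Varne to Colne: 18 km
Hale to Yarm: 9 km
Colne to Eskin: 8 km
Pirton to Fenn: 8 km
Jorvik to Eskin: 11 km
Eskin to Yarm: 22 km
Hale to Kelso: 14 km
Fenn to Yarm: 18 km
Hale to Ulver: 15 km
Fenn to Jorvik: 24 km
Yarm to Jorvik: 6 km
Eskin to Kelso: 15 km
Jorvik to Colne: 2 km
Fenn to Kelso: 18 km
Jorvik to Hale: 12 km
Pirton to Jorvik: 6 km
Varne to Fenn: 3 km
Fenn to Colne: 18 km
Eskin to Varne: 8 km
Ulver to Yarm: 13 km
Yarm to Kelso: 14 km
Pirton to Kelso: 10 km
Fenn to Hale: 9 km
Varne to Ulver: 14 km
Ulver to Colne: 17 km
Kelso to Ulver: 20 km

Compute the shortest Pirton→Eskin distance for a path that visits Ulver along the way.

47 km

Best Pirton to Ulver: Pirton–Jorvik–Colne–Ulver costing 25
Shortest Ulver→Eskin: Ulver–Varne–Eskin = 22
Total via Ulver: 25 + 22 = 47 km.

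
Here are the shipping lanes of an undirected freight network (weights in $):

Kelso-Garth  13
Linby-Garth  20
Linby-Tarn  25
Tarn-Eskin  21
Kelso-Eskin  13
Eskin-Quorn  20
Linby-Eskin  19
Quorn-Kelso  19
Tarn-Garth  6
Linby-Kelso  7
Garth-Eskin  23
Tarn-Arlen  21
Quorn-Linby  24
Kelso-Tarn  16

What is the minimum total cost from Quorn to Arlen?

$56

Running Dijkstra from Quorn:
Quorn: 0
Kelso: 19  (via Quorn)
Eskin: 20  (via Quorn)
Linby: 24  (via Quorn)
Garth: 32  (via Kelso)
Tarn: 35  (via Kelso)
Arlen: 56  (via Tarn)
Shortest route: Quorn → Kelso → Tarn → Arlen = $56.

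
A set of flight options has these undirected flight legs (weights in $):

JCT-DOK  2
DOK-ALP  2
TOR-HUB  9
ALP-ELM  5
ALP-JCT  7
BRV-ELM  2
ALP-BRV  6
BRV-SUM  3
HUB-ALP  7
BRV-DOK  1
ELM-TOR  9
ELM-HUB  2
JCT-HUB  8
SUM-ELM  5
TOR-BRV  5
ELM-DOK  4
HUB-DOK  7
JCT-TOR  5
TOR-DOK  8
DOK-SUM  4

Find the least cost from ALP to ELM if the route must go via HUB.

$9

Shortest ALP→HUB: ALP → HUB = 7
Best HUB to ELM: HUB → ELM costing 2
Total via HUB: 7 + 2 = $9.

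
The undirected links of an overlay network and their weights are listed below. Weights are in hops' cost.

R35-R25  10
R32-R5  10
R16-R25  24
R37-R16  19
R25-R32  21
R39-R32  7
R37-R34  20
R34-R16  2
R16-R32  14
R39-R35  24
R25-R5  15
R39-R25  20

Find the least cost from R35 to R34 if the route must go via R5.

Shortest R35→R5: R35–R25–R5 = 25
Best R5 to R34: R5–R32–R16–R34 costing 26
Total via R5: 25 + 26 = 51 hops' cost.

51 hops' cost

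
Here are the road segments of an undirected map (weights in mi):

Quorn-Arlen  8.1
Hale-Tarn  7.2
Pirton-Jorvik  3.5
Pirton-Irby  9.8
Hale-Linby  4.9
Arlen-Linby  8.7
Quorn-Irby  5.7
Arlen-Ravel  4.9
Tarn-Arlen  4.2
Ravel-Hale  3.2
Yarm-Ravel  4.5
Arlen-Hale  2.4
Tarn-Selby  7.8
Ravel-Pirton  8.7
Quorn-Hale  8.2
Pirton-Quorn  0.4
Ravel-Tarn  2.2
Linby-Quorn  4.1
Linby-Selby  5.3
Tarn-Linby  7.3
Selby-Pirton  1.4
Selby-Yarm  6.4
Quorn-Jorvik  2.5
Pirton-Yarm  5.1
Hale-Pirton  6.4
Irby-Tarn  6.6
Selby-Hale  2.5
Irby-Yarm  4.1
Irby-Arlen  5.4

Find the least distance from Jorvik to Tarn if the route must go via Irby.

14.8 mi

Shortest Jorvik→Irby: Jorvik → Quorn → Irby = 8.2
Best Irby to Tarn: Irby → Tarn costing 6.6
Total via Irby: 8.2 + 6.6 = 14.8 mi.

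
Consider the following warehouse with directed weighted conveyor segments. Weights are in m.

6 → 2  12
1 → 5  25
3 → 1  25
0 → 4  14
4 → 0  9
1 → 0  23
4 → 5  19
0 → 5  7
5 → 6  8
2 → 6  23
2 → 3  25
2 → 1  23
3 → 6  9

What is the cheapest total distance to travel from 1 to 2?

Compare a few routes:
1–0–5–6–2: 23+7+8+12 = 50
1–5–6–2: 25+8+12 = 45
The minimum is 45 m via 1–5–6–2.

45 m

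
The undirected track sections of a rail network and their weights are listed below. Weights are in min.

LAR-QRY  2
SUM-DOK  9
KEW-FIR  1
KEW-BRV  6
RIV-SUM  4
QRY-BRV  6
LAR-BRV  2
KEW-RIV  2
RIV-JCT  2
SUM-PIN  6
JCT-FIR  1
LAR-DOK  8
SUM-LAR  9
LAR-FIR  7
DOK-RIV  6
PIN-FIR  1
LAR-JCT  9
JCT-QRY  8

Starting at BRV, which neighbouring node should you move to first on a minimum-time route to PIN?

KEW

Candidate routes:
BRV–KEW–FIR–PIN: 6+1+1 = 8
BRV–LAR–FIR–PIN: 2+7+1 = 10
Cheapest is BRV–KEW–FIR–PIN at 8 min.
So from BRV the first move is to KEW.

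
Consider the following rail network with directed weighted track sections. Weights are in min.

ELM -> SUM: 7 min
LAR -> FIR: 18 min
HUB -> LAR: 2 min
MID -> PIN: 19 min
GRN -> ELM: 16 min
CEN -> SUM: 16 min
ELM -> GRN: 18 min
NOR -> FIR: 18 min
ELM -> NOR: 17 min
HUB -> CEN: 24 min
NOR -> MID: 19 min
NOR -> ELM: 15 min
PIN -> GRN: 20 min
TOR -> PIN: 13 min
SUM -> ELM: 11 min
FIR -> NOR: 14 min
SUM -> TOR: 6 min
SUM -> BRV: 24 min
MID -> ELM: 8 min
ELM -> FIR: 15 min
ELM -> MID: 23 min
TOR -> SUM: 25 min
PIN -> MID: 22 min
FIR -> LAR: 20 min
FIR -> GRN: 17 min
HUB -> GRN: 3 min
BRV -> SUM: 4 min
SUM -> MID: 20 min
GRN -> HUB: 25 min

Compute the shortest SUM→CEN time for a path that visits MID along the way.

95 min

Best SUM to MID: SUM–MID costing 20
Best MID to CEN: MID–ELM–GRN–HUB–CEN costing 75
Total via MID: 20 + 75 = 95 min.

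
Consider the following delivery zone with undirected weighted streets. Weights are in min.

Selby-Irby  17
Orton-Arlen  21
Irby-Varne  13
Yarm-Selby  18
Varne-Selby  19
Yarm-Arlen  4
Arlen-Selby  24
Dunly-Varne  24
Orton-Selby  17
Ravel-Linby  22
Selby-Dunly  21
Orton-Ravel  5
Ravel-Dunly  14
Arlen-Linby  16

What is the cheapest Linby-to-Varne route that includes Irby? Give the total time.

68 min

Shortest Linby→Irby: Linby–Arlen–Yarm–Selby–Irby = 55
Best Irby to Varne: Irby–Varne costing 13
Total via Irby: 55 + 13 = 68 min.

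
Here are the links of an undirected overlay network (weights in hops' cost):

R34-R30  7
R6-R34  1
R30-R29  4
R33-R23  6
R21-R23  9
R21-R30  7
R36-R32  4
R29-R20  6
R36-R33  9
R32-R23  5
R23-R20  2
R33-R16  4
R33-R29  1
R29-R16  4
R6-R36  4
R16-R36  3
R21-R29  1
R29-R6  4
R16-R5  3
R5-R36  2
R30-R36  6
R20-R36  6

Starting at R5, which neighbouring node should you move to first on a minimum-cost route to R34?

Enumerating some paths:
R5–R36–R6–R34: 2+4+1 = 7
R5–R16–R36–R6–R34: 3+3+4+1 = 11
R5–R16–R29–R6–R34: 3+4+4+1 = 12
Cheapest is R5–R36–R6–R34 at 7 hops' cost.
So from R5 the first move is to R36.

R36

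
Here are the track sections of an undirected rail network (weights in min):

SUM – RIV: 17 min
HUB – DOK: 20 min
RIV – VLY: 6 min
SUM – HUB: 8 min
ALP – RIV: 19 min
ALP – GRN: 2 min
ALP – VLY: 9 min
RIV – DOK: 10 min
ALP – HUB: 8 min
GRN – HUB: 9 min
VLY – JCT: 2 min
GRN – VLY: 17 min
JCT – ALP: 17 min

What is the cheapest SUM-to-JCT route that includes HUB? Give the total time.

Best SUM to HUB: SUM–HUB costing 8
Shortest HUB→JCT: HUB–ALP–VLY–JCT = 19
Total via HUB: 8 + 19 = 27 min.

27 min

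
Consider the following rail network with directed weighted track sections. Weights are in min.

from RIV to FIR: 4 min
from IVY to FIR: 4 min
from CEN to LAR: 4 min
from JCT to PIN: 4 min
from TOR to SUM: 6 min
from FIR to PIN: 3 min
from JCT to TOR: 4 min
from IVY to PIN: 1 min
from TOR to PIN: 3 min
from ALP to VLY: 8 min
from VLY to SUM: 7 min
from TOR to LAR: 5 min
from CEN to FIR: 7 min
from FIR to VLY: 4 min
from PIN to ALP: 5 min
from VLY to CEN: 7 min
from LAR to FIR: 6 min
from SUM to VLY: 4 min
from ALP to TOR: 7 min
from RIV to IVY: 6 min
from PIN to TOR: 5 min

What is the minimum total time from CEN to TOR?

Settle nodes by increasing distance from CEN:
CEN: 0
LAR: 4  (via CEN)
FIR: 7  (via CEN)
PIN: 10  (via FIR)
VLY: 11  (via FIR)
ALP: 15  (via PIN)
TOR: 15  (via PIN)
Shortest route: CEN–FIR–PIN–TOR = 15 min.

15 min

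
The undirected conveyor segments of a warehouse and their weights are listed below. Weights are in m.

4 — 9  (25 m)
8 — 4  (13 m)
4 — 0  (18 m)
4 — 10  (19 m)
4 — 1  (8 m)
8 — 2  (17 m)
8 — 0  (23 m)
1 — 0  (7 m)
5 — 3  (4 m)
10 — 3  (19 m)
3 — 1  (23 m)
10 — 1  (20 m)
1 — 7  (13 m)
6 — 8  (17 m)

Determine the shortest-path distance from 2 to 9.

55 m

Enumerating some paths:
2 - 8 - 0 - 4 - 9: 17+23+18+25 = 83
2 - 8 - 0 - 1 - 4 - 9: 17+23+7+8+25 = 80
2 - 8 - 4 - 9: 17+13+25 = 55
The minimum is 55 m via 2 - 8 - 4 - 9.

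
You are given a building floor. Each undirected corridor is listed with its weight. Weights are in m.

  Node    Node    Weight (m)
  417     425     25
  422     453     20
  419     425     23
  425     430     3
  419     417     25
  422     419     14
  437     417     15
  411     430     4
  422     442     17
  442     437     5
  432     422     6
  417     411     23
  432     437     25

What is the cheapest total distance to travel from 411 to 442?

Running Dijkstra from 411:
411: 0
430: 4  (via 411)
425: 7  (via 430)
417: 23  (via 411)
419: 30  (via 425)
437: 38  (via 417)
442: 43  (via 437)
Shortest route: 411–417–437–442 = 43 m.

43 m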